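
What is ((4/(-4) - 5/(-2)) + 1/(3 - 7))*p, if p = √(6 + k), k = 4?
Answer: 5*√10/4 ≈ 3.9528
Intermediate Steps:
p = √10 (p = √(6 + 4) = √10 ≈ 3.1623)
((4/(-4) - 5/(-2)) + 1/(3 - 7))*p = ((4/(-4) - 5/(-2)) + 1/(3 - 7))*√10 = ((4*(-¼) - 5*(-½)) + 1/(-4))*√10 = ((-1 + 5/2) - ¼)*√10 = (3/2 - ¼)*√10 = 5*√10/4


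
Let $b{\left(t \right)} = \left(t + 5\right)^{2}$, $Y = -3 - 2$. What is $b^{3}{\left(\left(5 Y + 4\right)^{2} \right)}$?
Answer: $7870623759839296$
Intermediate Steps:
$Y = -5$
$b{\left(t \right)} = \left(5 + t\right)^{2}$
$b^{3}{\left(\left(5 Y + 4\right)^{2} \right)} = \left(\left(5 + \left(5 \left(-5\right) + 4\right)^{2}\right)^{2}\right)^{3} = \left(\left(5 + \left(-25 + 4\right)^{2}\right)^{2}\right)^{3} = \left(\left(5 + \left(-21\right)^{2}\right)^{2}\right)^{3} = \left(\left(5 + 441\right)^{2}\right)^{3} = \left(446^{2}\right)^{3} = 198916^{3} = 7870623759839296$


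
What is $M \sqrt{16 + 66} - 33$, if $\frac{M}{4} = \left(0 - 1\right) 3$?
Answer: $-33 - 12 \sqrt{82} \approx -141.66$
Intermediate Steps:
$M = -12$ ($M = 4 \left(0 - 1\right) 3 = 4 \left(\left(-1\right) 3\right) = 4 \left(-3\right) = -12$)
$M \sqrt{16 + 66} - 33 = - 12 \sqrt{16 + 66} - 33 = - 12 \sqrt{82} - 33 = -33 - 12 \sqrt{82}$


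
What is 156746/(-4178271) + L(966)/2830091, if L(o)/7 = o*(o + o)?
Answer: 54142095701978/11824887152661 ≈ 4.5787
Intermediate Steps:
L(o) = 14*o² (L(o) = 7*(o*(o + o)) = 7*(o*(2*o)) = 7*(2*o²) = 14*o²)
156746/(-4178271) + L(966)/2830091 = 156746/(-4178271) + (14*966²)/2830091 = 156746*(-1/4178271) + (14*933156)*(1/2830091) = -156746/4178271 + 13064184*(1/2830091) = -156746/4178271 + 13064184/2830091 = 54142095701978/11824887152661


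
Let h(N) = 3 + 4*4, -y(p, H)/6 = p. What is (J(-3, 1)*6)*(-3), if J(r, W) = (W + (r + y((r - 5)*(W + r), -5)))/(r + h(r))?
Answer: 441/4 ≈ 110.25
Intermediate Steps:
y(p, H) = -6*p
h(N) = 19 (h(N) = 3 + 16 = 19)
J(r, W) = (W + r - 6*(-5 + r)*(W + r))/(19 + r) (J(r, W) = (W + (r - 6*(r - 5)*(W + r)))/(r + 19) = (W + (r - 6*(-5 + r)*(W + r)))/(19 + r) = (W + r - 6*(-5 + r)*(W + r))/(19 + r))
(J(-3, 1)*6)*(-3) = (((-6*(-3)² + 31*1 + 31*(-3) - 6*1*(-3))/(19 - 3))*6)*(-3) = (((-6*9 + 31 - 93 + 18)/16)*6)*(-3) = (((-54 + 31 - 93 + 18)/16)*6)*(-3) = (((1/16)*(-98))*6)*(-3) = -49/8*6*(-3) = -147/4*(-3) = 441/4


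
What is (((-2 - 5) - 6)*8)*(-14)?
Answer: 1456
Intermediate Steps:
(((-2 - 5) - 6)*8)*(-14) = ((-7 - 6)*8)*(-14) = -13*8*(-14) = -104*(-14) = 1456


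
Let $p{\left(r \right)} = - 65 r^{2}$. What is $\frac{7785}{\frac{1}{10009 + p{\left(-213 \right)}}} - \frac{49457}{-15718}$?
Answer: $- \frac{359626710769423}{15718} \approx -2.288 \cdot 10^{10}$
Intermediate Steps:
$\frac{7785}{\frac{1}{10009 + p{\left(-213 \right)}}} - \frac{49457}{-15718} = \frac{7785}{\frac{1}{10009 - 65 \left(-213\right)^{2}}} - \frac{49457}{-15718} = \frac{7785}{\frac{1}{10009 - 2948985}} - - \frac{49457}{15718} = \frac{7785}{\frac{1}{10009 - 2948985}} + \frac{49457}{15718} = \frac{7785}{\frac{1}{-2938976}} + \frac{49457}{15718} = \frac{7785}{- \frac{1}{2938976}} + \frac{49457}{15718} = 7785 \left(-2938976\right) + \frac{49457}{15718} = -22879928160 + \frac{49457}{15718} = - \frac{359626710769423}{15718}$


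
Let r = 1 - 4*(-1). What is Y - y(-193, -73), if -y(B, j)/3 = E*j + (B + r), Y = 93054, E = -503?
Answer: 202647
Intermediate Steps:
r = 5 (r = 1 + 4 = 5)
y(B, j) = -15 - 3*B + 1509*j (y(B, j) = -3*(-503*j + (B + 5)) = -3*(-503*j + (5 + B)) = -3*(5 + B - 503*j) = -15 - 3*B + 1509*j)
Y - y(-193, -73) = 93054 - (-15 - 3*(-193) + 1509*(-73)) = 93054 - (-15 + 579 - 110157) = 93054 - 1*(-109593) = 93054 + 109593 = 202647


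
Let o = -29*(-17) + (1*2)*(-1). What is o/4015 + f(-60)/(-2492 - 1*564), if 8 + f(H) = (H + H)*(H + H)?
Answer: -7035423/1533730 ≈ -4.5871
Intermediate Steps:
f(H) = -8 + 4*H**2 (f(H) = -8 + (H + H)*(H + H) = -8 + (2*H)*(2*H) = -8 + 4*H**2)
o = 491 (o = 493 + 2*(-1) = 493 - 2 = 491)
o/4015 + f(-60)/(-2492 - 1*564) = 491/4015 + (-8 + 4*(-60)**2)/(-2492 - 1*564) = 491*(1/4015) + (-8 + 4*3600)/(-2492 - 564) = 491/4015 + (-8 + 14400)/(-3056) = 491/4015 + 14392*(-1/3056) = 491/4015 - 1799/382 = -7035423/1533730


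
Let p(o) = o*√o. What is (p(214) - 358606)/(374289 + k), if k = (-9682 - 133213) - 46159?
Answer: -358606/185235 + 214*√214/185235 ≈ -1.9191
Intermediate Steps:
k = -189054 (k = -142895 - 46159 = -189054)
p(o) = o^(3/2)
(p(214) - 358606)/(374289 + k) = (214^(3/2) - 358606)/(374289 - 189054) = (214*√214 - 358606)/185235 = (-358606 + 214*√214)*(1/185235) = -358606/185235 + 214*√214/185235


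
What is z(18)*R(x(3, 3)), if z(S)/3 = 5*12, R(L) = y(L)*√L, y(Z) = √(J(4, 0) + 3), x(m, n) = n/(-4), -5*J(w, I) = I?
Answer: 270*I ≈ 270.0*I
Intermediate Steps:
J(w, I) = -I/5
x(m, n) = -n/4 (x(m, n) = n*(-¼) = -n/4)
y(Z) = √3 (y(Z) = √(-⅕*0 + 3) = √(0 + 3) = √3)
R(L) = √3*√L
z(S) = 180 (z(S) = 3*(5*12) = 3*60 = 180)
z(18)*R(x(3, 3)) = 180*(√3*√(-¼*3)) = 180*(√3*√(-¾)) = 180*(√3*(I*√3/2)) = 180*(3*I/2) = 270*I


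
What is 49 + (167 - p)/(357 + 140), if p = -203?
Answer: 24723/497 ≈ 49.744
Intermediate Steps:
49 + (167 - p)/(357 + 140) = 49 + (167 - 1*(-203))/(357 + 140) = 49 + (167 + 203)/497 = 49 + 370*(1/497) = 49 + 370/497 = 24723/497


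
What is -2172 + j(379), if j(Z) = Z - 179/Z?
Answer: -679726/379 ≈ -1793.5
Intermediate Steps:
j(Z) = Z - 179/Z
-2172 + j(379) = -2172 + (379 - 179/379) = -2172 + 143462/379 = -679726/379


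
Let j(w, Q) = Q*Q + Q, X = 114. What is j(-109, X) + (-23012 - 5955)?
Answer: -15857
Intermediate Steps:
j(w, Q) = Q + Q**2 (j(w, Q) = Q**2 + Q = Q + Q**2)
j(-109, X) + (-23012 - 5955) = 114*(1 + 114) + (-23012 - 5955) = 114*115 - 28967 = 13110 - 28967 = -15857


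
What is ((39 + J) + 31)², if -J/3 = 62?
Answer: 13456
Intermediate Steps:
J = -186 (J = -3*62 = -186)
((39 + J) + 31)² = ((39 - 186) + 31)² = (-147 + 31)² = (-116)² = 13456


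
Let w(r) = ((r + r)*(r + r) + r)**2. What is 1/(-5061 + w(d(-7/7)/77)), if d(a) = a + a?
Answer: -35153041/177909521457 ≈ -0.00019759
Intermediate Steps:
d(a) = 2*a
w(r) = (r + 4*r**2)**2 (w(r) = ((2*r)*(2*r) + r)**2 = (4*r**2 + r)**2 = (r + 4*r**2)**2)
1/(-5061 + w(d(-7/7)/77)) = 1/(-5061 + ((2*(-7/7))/77)**2*(1 + 4*((2*(-7/7))/77))**2) = 1/(-5061 + ((2*(-7*1/7))*(1/77))**2*(1 + 4*((2*(-7*1/7))*(1/77)))**2) = 1/(-5061 + ((2*(-1))*(1/77))**2*(1 + 4*((2*(-1))*(1/77)))**2) = 1/(-5061 + (-2*1/77)**2*(1 + 4*(-2*1/77))**2) = 1/(-5061 + (-2/77)**2*(1 + 4*(-2/77))**2) = 1/(-5061 + 4*(1 - 8/77)**2/5929) = 1/(-5061 + 4*(69/77)**2/5929) = 1/(-5061 + (4/5929)*(4761/5929)) = 1/(-5061 + 19044/35153041) = 1/(-177909521457/35153041) = -35153041/177909521457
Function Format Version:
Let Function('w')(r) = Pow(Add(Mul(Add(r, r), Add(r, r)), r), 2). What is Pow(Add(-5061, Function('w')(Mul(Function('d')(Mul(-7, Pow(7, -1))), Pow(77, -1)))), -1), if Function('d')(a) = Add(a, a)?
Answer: Rational(-35153041, 177909521457) ≈ -0.00019759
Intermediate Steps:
Function('d')(a) = Mul(2, a)
Function('w')(r) = Pow(Add(r, Mul(4, Pow(r, 2))), 2) (Function('w')(r) = Pow(Add(Mul(Mul(2, r), Mul(2, r)), r), 2) = Pow(Add(Mul(4, Pow(r, 2)), r), 2) = Pow(Add(r, Mul(4, Pow(r, 2))), 2))
Pow(Add(-5061, Function('w')(Mul(Function('d')(Mul(-7, Pow(7, -1))), Pow(77, -1)))), -1) = Pow(Add(-5061, Mul(Pow(Mul(Mul(2, Mul(-7, Pow(7, -1))), Pow(77, -1)), 2), Pow(Add(1, Mul(4, Mul(Mul(2, Mul(-7, Pow(7, -1))), Pow(77, -1)))), 2))), -1) = Pow(Add(-5061, Mul(Pow(Mul(Mul(2, Mul(-7, Rational(1, 7))), Rational(1, 77)), 2), Pow(Add(1, Mul(4, Mul(Mul(2, Mul(-7, Rational(1, 7))), Rational(1, 77)))), 2))), -1) = Pow(Add(-5061, Mul(Pow(Mul(Mul(2, -1), Rational(1, 77)), 2), Pow(Add(1, Mul(4, Mul(Mul(2, -1), Rational(1, 77)))), 2))), -1) = Pow(Add(-5061, Mul(Pow(Mul(-2, Rational(1, 77)), 2), Pow(Add(1, Mul(4, Mul(-2, Rational(1, 77)))), 2))), -1) = Pow(Add(-5061, Mul(Pow(Rational(-2, 77), 2), Pow(Add(1, Mul(4, Rational(-2, 77))), 2))), -1) = Pow(Add(-5061, Mul(Rational(4, 5929), Pow(Add(1, Rational(-8, 77)), 2))), -1) = Pow(Add(-5061, Mul(Rational(4, 5929), Pow(Rational(69, 77), 2))), -1) = Pow(Add(-5061, Mul(Rational(4, 5929), Rational(4761, 5929))), -1) = Pow(Add(-5061, Rational(19044, 35153041)), -1) = Pow(Rational(-177909521457, 35153041), -1) = Rational(-35153041, 177909521457)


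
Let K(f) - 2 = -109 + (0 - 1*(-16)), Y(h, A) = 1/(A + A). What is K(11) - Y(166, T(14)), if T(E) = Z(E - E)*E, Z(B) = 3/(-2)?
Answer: -3821/42 ≈ -90.976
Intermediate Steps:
Z(B) = -3/2 (Z(B) = 3*(-½) = -3/2)
T(E) = -3*E/2
Y(h, A) = 1/(2*A)
K(f) = -91 (K(f) = 2 + (-109 + (0 - 1*(-16))) = 2 + (-109 + (0 + 16)) = 2 + (-109 + 16) = 2 - 93 = -91)
K(11) - Y(166, T(14)) = -91 - 1/(2*((-3/2*14))) = -91 - 1/(2*(-21)) = -91 - (-1)/(2*21) = -91 - 1*(-1/42) = -91 + 1/42 = -3821/42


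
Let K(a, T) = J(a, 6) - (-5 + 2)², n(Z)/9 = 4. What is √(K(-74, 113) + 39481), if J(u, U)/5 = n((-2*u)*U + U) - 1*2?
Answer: √39642 ≈ 199.10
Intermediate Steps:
n(Z) = 36 (n(Z) = 9*4 = 36)
J(u, U) = 170 (J(u, U) = 5*(36 - 1*2) = 5*(36 - 2) = 5*34 = 170)
K(a, T) = 161 (K(a, T) = 170 - (-5 + 2)² = 170 - 1*(-3)² = 170 - 1*9 = 170 - 9 = 161)
√(K(-74, 113) + 39481) = √(161 + 39481) = √39642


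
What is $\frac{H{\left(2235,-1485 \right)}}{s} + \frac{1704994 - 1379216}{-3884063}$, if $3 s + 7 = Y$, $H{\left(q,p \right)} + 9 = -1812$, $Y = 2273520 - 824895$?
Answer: $- \frac{493146510973}{5626523574934} \approx -0.087647$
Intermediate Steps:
$Y = 1448625$
$H{\left(q,p \right)} = -1821$ ($H{\left(q,p \right)} = -9 - 1812 = -1821$)
$s = \frac{1448618}{3}$ ($s = - \frac{7}{3} + \frac{1}{3} \cdot 1448625 = - \frac{7}{3} + 482875 = \frac{1448618}{3} \approx 4.8287 \cdot 10^{5}$)
$\frac{H{\left(2235,-1485 \right)}}{s} + \frac{1704994 - 1379216}{-3884063} = - \frac{1821}{\frac{1448618}{3}} + \frac{1704994 - 1379216}{-3884063} = \left(-1821\right) \frac{3}{1448618} + 325778 \left(- \frac{1}{3884063}\right) = - \frac{5463}{1448618} - \frac{325778}{3884063} = - \frac{493146510973}{5626523574934}$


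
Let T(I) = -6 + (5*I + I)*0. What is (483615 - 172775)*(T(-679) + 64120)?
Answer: 19929195760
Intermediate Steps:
T(I) = -6 (T(I) = -6 + (6*I)*0 = -6 + 0 = -6)
(483615 - 172775)*(T(-679) + 64120) = (483615 - 172775)*(-6 + 64120) = 310840*64114 = 19929195760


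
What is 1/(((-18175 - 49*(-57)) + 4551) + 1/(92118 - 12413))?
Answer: -79705/863284854 ≈ -9.2328e-5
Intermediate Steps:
1/(((-18175 - 49*(-57)) + 4551) + 1/(92118 - 12413)) = 1/(((-18175 + 2793) + 4551) + 1/79705) = 1/((-15382 + 4551) + 1/79705) = 1/(-10831 + 1/79705) = 1/(-863284854/79705) = -79705/863284854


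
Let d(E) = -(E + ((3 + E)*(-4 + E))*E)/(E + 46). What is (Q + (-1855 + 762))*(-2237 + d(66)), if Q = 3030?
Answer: -516169823/56 ≈ -9.2173e+6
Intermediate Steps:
d(E) = -(E + E*(-4 + E)*(3 + E))/(46 + E) (d(E) = -(E + ((-4 + E)*(3 + E))*E)/(46 + E) = -(E + E*(-4 + E)*(3 + E))/(46 + E))
(Q + (-1855 + 762))*(-2237 + d(66)) = (3030 + (-1855 + 762))*(-2237 + 66*(11 + 66 - 1*66²)/(46 + 66)) = (3030 - 1093)*(-2237 + 66*(11 + 66 - 1*4356)/112) = 1937*(-2237 + 66*(1/112)*(11 + 66 - 4356)) = 1937*(-2237 + 66*(1/112)*(-4279)) = 1937*(-2237 - 141207/56) = 1937*(-266479/56) = -516169823/56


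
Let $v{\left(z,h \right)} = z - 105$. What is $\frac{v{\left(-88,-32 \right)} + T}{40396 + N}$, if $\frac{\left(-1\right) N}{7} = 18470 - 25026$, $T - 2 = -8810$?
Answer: $- \frac{9001}{86288} \approx -0.10431$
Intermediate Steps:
$v{\left(z,h \right)} = -105 + z$ ($v{\left(z,h \right)} = z - 105 = -105 + z$)
$T = -8808$ ($T = 2 - 8810 = -8808$)
$N = 45892$ ($N = - 7 \left(18470 - 25026\right) = \left(-7\right) \left(-6556\right) = 45892$)
$\frac{v{\left(-88,-32 \right)} + T}{40396 + N} = \frac{\left(-105 - 88\right) - 8808}{40396 + 45892} = \frac{-193 - 8808}{86288} = \left(-9001\right) \frac{1}{86288} = - \frac{9001}{86288}$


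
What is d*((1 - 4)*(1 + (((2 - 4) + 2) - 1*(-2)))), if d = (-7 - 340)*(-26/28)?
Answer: -40599/14 ≈ -2899.9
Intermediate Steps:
d = 4511/14 (d = -(-9022)/28 = -347*(-13/14) = 4511/14 ≈ 322.21)
d*((1 - 4)*(1 + (((2 - 4) + 2) - 1*(-2)))) = 4511*((1 - 4)*(1 + (((2 - 4) + 2) - 1*(-2))))/14 = 4511*(-3*(1 + ((-2 + 2) + 2)))/14 = 4511*(-3*(1 + (0 + 2)))/14 = 4511*(-3*(1 + 2))/14 = 4511*(-3*3)/14 = (4511/14)*(-9) = -40599/14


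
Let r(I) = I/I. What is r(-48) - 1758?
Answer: -1757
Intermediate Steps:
r(I) = 1
r(-48) - 1758 = 1 - 1758 = -1757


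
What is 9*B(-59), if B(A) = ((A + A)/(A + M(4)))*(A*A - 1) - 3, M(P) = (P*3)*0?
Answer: 62613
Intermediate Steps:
M(P) = 0 (M(P) = (3*P)*0 = 0)
B(A) = -5 + 2*A² (B(A) = ((A + A)/(A + 0))*(A*A - 1) - 3 = ((2*A)/A)*(A² - 1) - 3 = 2*(-1 + A²) - 3 = (-2 + 2*A²) - 3 = -5 + 2*A²)
9*B(-59) = 9*(-5 + 2*(-59)²) = 9*(-5 + 2*3481) = 9*(-5 + 6962) = 9*6957 = 62613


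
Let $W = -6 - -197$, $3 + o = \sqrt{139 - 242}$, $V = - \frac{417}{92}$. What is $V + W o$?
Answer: $- \frac{53133}{92} + 191 i \sqrt{103} \approx -577.53 + 1938.4 i$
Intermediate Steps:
$V = - \frac{417}{92}$ ($V = \left(-417\right) \frac{1}{92} = - \frac{417}{92} \approx -4.5326$)
$o = -3 + i \sqrt{103}$ ($o = -3 + \sqrt{139 - 242} = -3 + \sqrt{-103} = -3 + i \sqrt{103} \approx -3.0 + 10.149 i$)
$W = 191$ ($W = -6 + 197 = 191$)
$V + W o = - \frac{417}{92} + 191 \left(-3 + i \sqrt{103}\right) = - \frac{417}{92} - \left(573 - 191 i \sqrt{103}\right) = - \frac{53133}{92} + 191 i \sqrt{103}$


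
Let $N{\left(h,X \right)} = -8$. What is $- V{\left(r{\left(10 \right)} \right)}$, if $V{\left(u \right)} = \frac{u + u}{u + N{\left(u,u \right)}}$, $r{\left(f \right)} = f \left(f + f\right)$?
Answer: $- \frac{25}{12} \approx -2.0833$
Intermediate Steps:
$r{\left(f \right)} = 2 f^{2}$ ($r{\left(f \right)} = f 2 f = 2 f^{2}$)
$V{\left(u \right)} = \frac{2 u}{-8 + u}$ ($V{\left(u \right)} = \frac{u + u}{u - 8} = \frac{2 u}{-8 + u}$)
$- V{\left(r{\left(10 \right)} \right)} = - \frac{2 \cdot 2 \cdot 10^{2}}{-8 + 2 \cdot 10^{2}} = - \frac{2 \cdot 2 \cdot 100}{-8 + 2 \cdot 100} = - \frac{2 \cdot 200}{-8 + 200} = - \frac{2 \cdot 200}{192} = \left(-1\right) \frac{25}{12} = - \frac{25}{12}$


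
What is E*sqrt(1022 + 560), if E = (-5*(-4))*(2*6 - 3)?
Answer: 180*sqrt(1582) ≈ 7159.4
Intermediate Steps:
E = 180 (E = 20*(12 - 3) = 20*9 = 180)
E*sqrt(1022 + 560) = 180*sqrt(1022 + 560) = 180*sqrt(1582)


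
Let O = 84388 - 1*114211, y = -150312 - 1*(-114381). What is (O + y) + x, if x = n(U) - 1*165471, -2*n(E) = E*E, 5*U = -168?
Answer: -5794737/25 ≈ -2.3179e+5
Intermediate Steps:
U = -168/5 (U = (1/5)*(-168) = -168/5 ≈ -33.600)
n(E) = -E**2/2 (n(E) = -E*E/2 = -E**2/2)
x = -4150887/25 (x = -(-168/5)**2/2 - 1*165471 = -1/2*28224/25 - 165471 = -14112/25 - 165471 = -4150887/25 ≈ -1.6604e+5)
y = -35931 (y = -150312 + 114381 = -35931)
O = -29823 (O = 84388 - 114211 = -29823)
(O + y) + x = (-29823 - 35931) - 4150887/25 = -65754 - 4150887/25 = -5794737/25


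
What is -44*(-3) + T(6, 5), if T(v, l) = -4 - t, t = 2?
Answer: 126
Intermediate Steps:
T(v, l) = -6 (T(v, l) = -4 - 1*2 = -4 - 2 = -6)
-44*(-3) + T(6, 5) = -44*(-3) - 6 = 132 - 6 = 126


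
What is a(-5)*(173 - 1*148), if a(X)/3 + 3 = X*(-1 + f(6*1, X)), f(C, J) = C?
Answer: -2100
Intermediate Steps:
a(X) = -9 + 15*X (a(X) = -9 + 3*(X*(-1 + 6*1)) = -9 + 3*(X*(-1 + 6)) = -9 + 3*(X*5) = -9 + 3*(5*X) = -9 + 15*X)
a(-5)*(173 - 1*148) = (-9 + 15*(-5))*(173 - 1*148) = (-9 - 75)*(173 - 148) = -84*25 = -2100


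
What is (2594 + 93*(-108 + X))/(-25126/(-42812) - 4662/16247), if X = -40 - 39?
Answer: -66833106802/1354757 ≈ -49332.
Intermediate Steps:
X = -79
(2594 + 93*(-108 + X))/(-25126/(-42812) - 4662/16247) = (2594 + 93*(-108 - 79))/(-25126/(-42812) - 4662/16247) = (2594 + 93*(-187))/(-25126*(-1/42812) - 4662*1/16247) = (2594 - 17391)/(12563/21406 - 666/2321) = -14797/1354757/4516666 = -14797*4516666/1354757 = -66833106802/1354757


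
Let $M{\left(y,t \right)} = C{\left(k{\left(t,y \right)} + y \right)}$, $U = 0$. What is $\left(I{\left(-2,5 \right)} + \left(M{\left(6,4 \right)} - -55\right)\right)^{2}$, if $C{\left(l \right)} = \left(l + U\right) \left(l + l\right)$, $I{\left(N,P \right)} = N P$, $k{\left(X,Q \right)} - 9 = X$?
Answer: $588289$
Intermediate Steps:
$k{\left(X,Q \right)} = 9 + X$
$C{\left(l \right)} = 2 l^{2}$ ($C{\left(l \right)} = \left(l + 0\right) \left(l + l\right) = l 2 l = 2 l^{2}$)
$M{\left(y,t \right)} = 2 \left(9 + t + y\right)^{2}$ ($M{\left(y,t \right)} = 2 \left(\left(9 + t\right) + y\right)^{2} = 2 \left(9 + t + y\right)^{2}$)
$\left(I{\left(-2,5 \right)} + \left(M{\left(6,4 \right)} - -55\right)\right)^{2} = \left(\left(-2\right) 5 - \left(-55 - 2 \left(9 + 4 + 6\right)^{2}\right)\right)^{2} = \left(-10 + \left(2 \cdot 19^{2} + 55\right)\right)^{2} = \left(-10 + \left(2 \cdot 361 + 55\right)\right)^{2} = \left(-10 + \left(722 + 55\right)\right)^{2} = \left(-10 + 777\right)^{2} = 767^{2} = 588289$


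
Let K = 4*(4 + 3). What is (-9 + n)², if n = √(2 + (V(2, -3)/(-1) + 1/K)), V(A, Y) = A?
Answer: (126 - √7)²/196 ≈ 77.634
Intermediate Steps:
K = 28 (K = 4*7 = 28)
n = √7/14 (n = √(2 + (2/(-1) + 1/28)) = √(2 + (2*(-1) + 1*(1/28))) = √(2 + (-2 + 1/28)) = √(2 - 55/28) = √(1/28) = √7/14 ≈ 0.18898)
(-9 + n)² = (-9 + √7/14)²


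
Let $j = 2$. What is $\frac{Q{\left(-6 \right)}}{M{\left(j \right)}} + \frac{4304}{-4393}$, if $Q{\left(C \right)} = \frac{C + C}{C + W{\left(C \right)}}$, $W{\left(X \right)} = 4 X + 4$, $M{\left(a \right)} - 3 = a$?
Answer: $- \frac{253402}{285545} \approx -0.88743$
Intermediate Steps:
$M{\left(a \right)} = 3 + a$
$W{\left(X \right)} = 4 + 4 X$
$Q{\left(C \right)} = \frac{2 C}{4 + 5 C}$ ($Q{\left(C \right)} = \frac{C + C}{C + \left(4 + 4 C\right)} = \frac{2 C}{4 + 5 C}$)
$\frac{Q{\left(-6 \right)}}{M{\left(j \right)}} + \frac{4304}{-4393} = \frac{2 \left(-6\right) \frac{1}{4 + 5 \left(-6\right)}}{3 + 2} + \frac{4304}{-4393} = \frac{2 \left(-6\right) \frac{1}{4 - 30}}{5} + 4304 \left(- \frac{1}{4393}\right) = 2 \left(-6\right) \frac{1}{-26} \cdot \frac{1}{5} - \frac{4304}{4393} = 2 \left(-6\right) \left(- \frac{1}{26}\right) \frac{1}{5} - \frac{4304}{4393} = \frac{6}{13} \cdot \frac{1}{5} - \frac{4304}{4393} = \frac{6}{65} - \frac{4304}{4393} = - \frac{253402}{285545}$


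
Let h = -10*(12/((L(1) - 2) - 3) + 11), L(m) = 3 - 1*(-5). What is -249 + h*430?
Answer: -64749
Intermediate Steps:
L(m) = 8 (L(m) = 3 + 5 = 8)
h = -150 (h = -10*(12/((8 - 2) - 3) + 11) = -10*(12/(6 - 3) + 11) = -10*(12/3 + 11) = -10*(12*(1/3) + 11) = -10*(4 + 11) = -10*15 = -150)
-249 + h*430 = -249 - 150*430 = -249 - 64500 = -64749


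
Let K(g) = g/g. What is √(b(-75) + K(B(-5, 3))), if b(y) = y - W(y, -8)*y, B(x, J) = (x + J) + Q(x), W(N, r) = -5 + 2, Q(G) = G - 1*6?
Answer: I*√299 ≈ 17.292*I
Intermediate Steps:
Q(G) = -6 + G (Q(G) = G - 6 = -6 + G)
W(N, r) = -3
B(x, J) = -6 + J + 2*x (B(x, J) = (x + J) + (-6 + x) = (J + x) + (-6 + x) = -6 + J + 2*x)
K(g) = 1
b(y) = 4*y (b(y) = y - (-3)*y = y + 3*y = 4*y)
√(b(-75) + K(B(-5, 3))) = √(4*(-75) + 1) = √(-300 + 1) = √(-299) = I*√299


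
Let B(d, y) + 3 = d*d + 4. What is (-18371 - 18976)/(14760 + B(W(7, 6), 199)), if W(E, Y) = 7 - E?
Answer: -37347/14761 ≈ -2.5301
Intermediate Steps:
B(d, y) = 1 + d² (B(d, y) = -3 + (d*d + 4) = -3 + (d² + 4) = -3 + (4 + d²) = 1 + d²)
(-18371 - 18976)/(14760 + B(W(7, 6), 199)) = (-18371 - 18976)/(14760 + (1 + (7 - 1*7)²)) = -37347/(14760 + (1 + (7 - 7)²)) = -37347/(14760 + (1 + 0²)) = -37347/(14760 + (1 + 0)) = -37347/(14760 + 1) = -37347/14761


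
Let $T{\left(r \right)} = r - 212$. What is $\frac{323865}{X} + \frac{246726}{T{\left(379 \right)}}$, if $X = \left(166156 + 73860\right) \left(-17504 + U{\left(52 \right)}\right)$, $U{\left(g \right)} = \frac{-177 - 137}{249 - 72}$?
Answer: $\frac{183488847555178017}{124197041010784} \approx 1477.4$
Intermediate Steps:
$U{\left(g \right)} = - \frac{314}{177}$
$X = - \frac{743694856352}{177}$ ($X = \left(166156 + 73860\right) \left(-17504 - \frac{314}{177}\right) = 240016 \left(- \frac{3098522}{177}\right) = - \frac{743694856352}{177} \approx -4.2017 \cdot 10^{9}$)
$T{\left(r \right)} = -212 + r$ ($T{\left(r \right)} = r - 212 = -212 + r$)
$\frac{323865}{X} + \frac{246726}{T{\left(379 \right)}} = \frac{323865}{- \frac{743694856352}{177}} + \frac{246726}{-212 + 379} = 323865 \left(- \frac{177}{743694856352}\right) + \frac{246726}{167} = - \frac{57324105}{743694856352} + 246726 \cdot \frac{1}{167} = - \frac{57324105}{743694856352} + \frac{246726}{167} = \frac{183488847555178017}{124197041010784}$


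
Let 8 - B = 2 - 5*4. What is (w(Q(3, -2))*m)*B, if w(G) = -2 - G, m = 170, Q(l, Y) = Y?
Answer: 0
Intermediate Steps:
B = 26 (B = 8 - (2 - 5*4) = 8 - (2 - 20) = 8 - 1*(-18) = 8 + 18 = 26)
(w(Q(3, -2))*m)*B = ((-2 - 1*(-2))*170)*26 = ((-2 + 2)*170)*26 = (0*170)*26 = 0*26 = 0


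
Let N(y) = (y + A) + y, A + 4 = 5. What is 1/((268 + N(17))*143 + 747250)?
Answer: 1/790579 ≈ 1.2649e-6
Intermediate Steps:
A = 1 (A = -4 + 5 = 1)
N(y) = 1 + 2*y (N(y) = (y + 1) + y = (1 + y) + y = 1 + 2*y)
1/((268 + N(17))*143 + 747250) = 1/((268 + (1 + 2*17))*143 + 747250) = 1/((268 + (1 + 34))*143 + 747250) = 1/((268 + 35)*143 + 747250) = 1/(303*143 + 747250) = 1/(43329 + 747250) = 1/790579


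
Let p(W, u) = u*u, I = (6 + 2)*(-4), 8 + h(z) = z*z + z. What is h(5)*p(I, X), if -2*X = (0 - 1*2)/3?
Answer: 22/9 ≈ 2.4444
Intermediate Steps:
X = ⅓ (X = -(0 - 1*2)/(2*3) = -(0 - 2)/(2*3) = -(-1)/3 = -½*(-⅔) = ⅓ ≈ 0.33333)
h(z) = -8 + z + z² (h(z) = -8 + (z*z + z) = -8 + (z² + z) = -8 + (z + z²) = -8 + z + z²)
I = -32 (I = 8*(-4) = -32)
p(W, u) = u²
h(5)*p(I, X) = (-8 + 5 + 5²)*(⅓)² = (-8 + 5 + 25)*(⅑) = 22*(⅑) = 22/9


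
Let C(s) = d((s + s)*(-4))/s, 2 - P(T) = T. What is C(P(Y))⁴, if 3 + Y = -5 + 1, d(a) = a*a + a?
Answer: 104086245376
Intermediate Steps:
d(a) = a + a² (d(a) = a² + a = a + a²)
Y = -7 (Y = -3 + (-5 + 1) = -3 - 4 = -7)
P(T) = 2 - T
C(s) = -8 + 64*s (C(s) = (((s + s)*(-4))*(1 + (s + s)*(-4)))/s = (((2*s)*(-4))*(1 + (2*s)*(-4)))/s = ((-8*s)*(1 - 8*s))/s = (-8*s*(1 - 8*s))/s = -8 + 64*s)
C(P(Y))⁴ = (-8 + 64*(2 - 1*(-7)))⁴ = (-8 + 64*(2 + 7))⁴ = (-8 + 64*9)⁴ = (-8 + 576)⁴ = 568⁴ = 104086245376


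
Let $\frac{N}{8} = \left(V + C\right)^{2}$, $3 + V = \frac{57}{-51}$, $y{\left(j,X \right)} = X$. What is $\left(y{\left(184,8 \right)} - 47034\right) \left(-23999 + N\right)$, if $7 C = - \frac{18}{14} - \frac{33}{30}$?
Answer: $\frac{2778278896249494}{2478175} \approx 1.1211 \cdot 10^{9}$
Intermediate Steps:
$C = - \frac{167}{490}$ ($C = \frac{- \frac{18}{14} - \frac{33}{30}}{7} = \frac{\left(-18\right) \frac{1}{14} - \frac{11}{10}}{7} = \frac{- \frac{9}{7} - \frac{11}{10}}{7} = \frac{1}{7} \left(- \frac{167}{70}\right) = - \frac{167}{490} \approx -0.34082$)
$V = - \frac{70}{17}$ ($V = -3 + \frac{57}{-51} = -3 + 57 \left(- \frac{1}{51}\right) = -3 - \frac{19}{17} = - \frac{70}{17} \approx -4.1176$)
$N = \frac{2758610642}{17347225}$ ($N = 8 \left(- \frac{70}{17} - \frac{167}{490}\right)^{2} = 8 \left(- \frac{37139}{8330}\right)^{2} = 8 \cdot \frac{1379305321}{69388900} = \frac{2758610642}{17347225} \approx 159.02$)
$\left(y{\left(184,8 \right)} - 47034\right) \left(-23999 + N\right) = \left(8 - 47034\right) \left(-23999 + \frac{2758610642}{17347225}\right) = \left(-47026\right) \left(- \frac{413557442133}{17347225}\right) = \frac{2778278896249494}{2478175}$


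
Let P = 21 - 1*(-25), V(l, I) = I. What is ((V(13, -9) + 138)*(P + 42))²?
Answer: 128867904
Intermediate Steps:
P = 46 (P = 21 + 25 = 46)
((V(13, -9) + 138)*(P + 42))² = ((-9 + 138)*(46 + 42))² = (129*88)² = 11352² = 128867904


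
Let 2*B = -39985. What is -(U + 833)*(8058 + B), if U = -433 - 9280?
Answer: -105978360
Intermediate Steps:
B = -39985/2 (B = (½)*(-39985) = -39985/2 ≈ -19993.)
U = -9713
-(U + 833)*(8058 + B) = -(-9713 + 833)*(8058 - 39985/2) = -(-8880)*(-23869)/2 = -1*105978360 = -105978360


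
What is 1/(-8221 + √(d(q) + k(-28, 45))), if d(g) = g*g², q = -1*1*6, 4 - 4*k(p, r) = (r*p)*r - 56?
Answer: -8221/67570867 - √13974/67570867 ≈ -0.00012341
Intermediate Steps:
k(p, r) = 15 - p*r²/4 (k(p, r) = 1 - ((r*p)*r - 56)/4 = 1 - ((p*r)*r - 56)/4 = 1 - (p*r² - 56)/4 = 1 - (-56 + p*r²)/4 = 1 + (14 - p*r²/4) = 15 - p*r²/4)
q = -6 (q = -1*6 = -6)
d(g) = g³
1/(-8221 + √(d(q) + k(-28, 45))) = 1/(-8221 + √((-6)³ + (15 - ¼*(-28)*45²))) = 1/(-8221 + √(-216 + (15 - ¼*(-28)*2025))) = 1/(-8221 + √(-216 + (15 + 14175))) = 1/(-8221 + √(-216 + 14190)) = 1/(-8221 + √13974)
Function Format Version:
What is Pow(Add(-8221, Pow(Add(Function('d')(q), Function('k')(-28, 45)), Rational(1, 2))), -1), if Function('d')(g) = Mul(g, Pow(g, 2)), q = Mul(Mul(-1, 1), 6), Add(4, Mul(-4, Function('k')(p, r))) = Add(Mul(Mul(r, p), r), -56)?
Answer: Add(Rational(-8221, 67570867), Mul(Rational(-1, 67570867), Pow(13974, Rational(1, 2)))) ≈ -0.00012341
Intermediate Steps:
Function('k')(p, r) = Add(15, Mul(Rational(-1, 4), p, Pow(r, 2))) (Function('k')(p, r) = Add(1, Mul(Rational(-1, 4), Add(Mul(Mul(r, p), r), -56))) = Add(1, Mul(Rational(-1, 4), Add(Mul(Mul(p, r), r), -56))) = Add(1, Mul(Rational(-1, 4), Add(Mul(p, Pow(r, 2)), -56))) = Add(1, Mul(Rational(-1, 4), Add(-56, Mul(p, Pow(r, 2))))) = Add(1, Add(14, Mul(Rational(-1, 4), p, Pow(r, 2)))) = Add(15, Mul(Rational(-1, 4), p, Pow(r, 2))))
q = -6 (q = Mul(-1, 6) = -6)
Function('d')(g) = Pow(g, 3)
Pow(Add(-8221, Pow(Add(Function('d')(q), Function('k')(-28, 45)), Rational(1, 2))), -1) = Pow(Add(-8221, Pow(Add(Pow(-6, 3), Add(15, Mul(Rational(-1, 4), -28, Pow(45, 2)))), Rational(1, 2))), -1) = Pow(Add(-8221, Pow(Add(-216, Add(15, Mul(Rational(-1, 4), -28, 2025))), Rational(1, 2))), -1) = Pow(Add(-8221, Pow(Add(-216, Add(15, 14175)), Rational(1, 2))), -1) = Pow(Add(-8221, Pow(Add(-216, 14190), Rational(1, 2))), -1) = Pow(Add(-8221, Pow(13974, Rational(1, 2))), -1)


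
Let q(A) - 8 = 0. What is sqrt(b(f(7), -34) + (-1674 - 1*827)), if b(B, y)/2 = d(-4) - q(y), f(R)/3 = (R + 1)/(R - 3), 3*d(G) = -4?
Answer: I*sqrt(22677)/3 ≈ 50.196*I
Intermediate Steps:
q(A) = 8 (q(A) = 8 + 0 = 8)
d(G) = -4/3 (d(G) = (1/3)*(-4) = -4/3)
f(R) = 3*(1 + R)/(-3 + R) (f(R) = 3*((R + 1)/(R - 3)) = 3*((1 + R)/(-3 + R)) = 3*(1 + R)/(-3 + R))
b(B, y) = -56/3 (b(B, y) = 2*(-4/3 - 1*8) = 2*(-4/3 - 8) = 2*(-28/3) = -56/3)
sqrt(b(f(7), -34) + (-1674 - 1*827)) = sqrt(-56/3 + (-1674 - 1*827)) = sqrt(-56/3 + (-1674 - 827)) = sqrt(-56/3 - 2501) = sqrt(-7559/3) = I*sqrt(22677)/3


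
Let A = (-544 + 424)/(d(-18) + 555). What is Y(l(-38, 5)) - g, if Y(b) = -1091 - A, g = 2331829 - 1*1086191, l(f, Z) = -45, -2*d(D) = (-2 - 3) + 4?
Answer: -1385115679/1111 ≈ -1.2467e+6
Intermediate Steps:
d(D) = ½ (d(D) = -((-2 - 3) + 4)/2 = -(-5 + 4)/2 = -½*(-1) = ½)
g = 1245638 (g = 2331829 - 1086191 = 1245638)
A = -240/1111 (A = (-544 + 424)/(½ + 555) = -120/1111/2 = -120*2/1111 = -240/1111 ≈ -0.21602)
Y(b) = -1211861/1111 (Y(b) = -1091 - 1*(-240/1111) = -1091 + 240/1111 = -1211861/1111)
Y(l(-38, 5)) - g = -1211861/1111 - 1*1245638 = -1211861/1111 - 1245638 = -1385115679/1111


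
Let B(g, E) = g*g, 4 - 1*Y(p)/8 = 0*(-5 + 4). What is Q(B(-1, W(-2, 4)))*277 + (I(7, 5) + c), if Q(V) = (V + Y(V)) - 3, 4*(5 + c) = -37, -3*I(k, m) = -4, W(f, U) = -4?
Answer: 99565/12 ≈ 8297.1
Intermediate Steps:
Y(p) = 32 (Y(p) = 32 - 0*(-5 + 4) = 32 - 0*(-1) = 32 - 8*0 = 32 + 0 = 32)
B(g, E) = g**2
I(k, m) = 4/3 (I(k, m) = -1/3*(-4) = 4/3)
c = -57/4 (c = -5 + (1/4)*(-37) = -5 - 37/4 = -57/4 ≈ -14.250)
Q(V) = 29 + V (Q(V) = (V + 32) - 3 = (32 + V) - 3 = 29 + V)
Q(B(-1, W(-2, 4)))*277 + (I(7, 5) + c) = (29 + (-1)**2)*277 + (4/3 - 57/4) = (29 + 1)*277 - 155/12 = 30*277 - 155/12 = 8310 - 155/12 = 99565/12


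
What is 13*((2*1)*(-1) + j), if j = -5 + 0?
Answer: -91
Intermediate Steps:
j = -5
13*((2*1)*(-1) + j) = 13*((2*1)*(-1) - 5) = 13*(2*(-1) - 5) = 13*(-2 - 5) = 13*(-7) = -91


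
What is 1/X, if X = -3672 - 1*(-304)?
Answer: -1/3368 ≈ -0.00029691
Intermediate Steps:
X = -3368 (X = -3672 + 304 = -3368)
1/X = 1/(-3368) = -1/3368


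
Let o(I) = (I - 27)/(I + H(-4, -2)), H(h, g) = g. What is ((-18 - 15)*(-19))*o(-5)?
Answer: 20064/7 ≈ 2866.3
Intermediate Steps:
o(I) = (-27 + I)/(-2 + I) (o(I) = (I - 27)/(I - 2) = (-27 + I)/(-2 + I))
((-18 - 15)*(-19))*o(-5) = ((-18 - 15)*(-19))*((-27 - 5)/(-2 - 5)) = (-33*(-19))*(-32/(-7)) = 627*(-1/7*(-32)) = 627*(32/7) = 20064/7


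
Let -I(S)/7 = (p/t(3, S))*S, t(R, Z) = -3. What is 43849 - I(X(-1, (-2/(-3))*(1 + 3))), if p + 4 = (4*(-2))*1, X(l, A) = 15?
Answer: 44269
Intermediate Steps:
p = -12 (p = -4 + (4*(-2))*1 = -4 - 8*1 = -4 - 8 = -12)
I(S) = -28*S (I(S) = -7*(-12/(-3))*S = -7*(-12*(-⅓))*S = -28*S)
43849 - I(X(-1, (-2/(-3))*(1 + 3))) = 43849 - (-28)*15 = 43849 - 1*(-420) = 43849 + 420 = 44269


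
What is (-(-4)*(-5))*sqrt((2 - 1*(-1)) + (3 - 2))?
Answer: -40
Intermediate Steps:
(-(-4)*(-5))*sqrt((2 - 1*(-1)) + (3 - 2)) = (-1*20)*sqrt((2 + 1) + 1) = -20*sqrt(3 + 1) = -20*sqrt(4) = -20*2 = -40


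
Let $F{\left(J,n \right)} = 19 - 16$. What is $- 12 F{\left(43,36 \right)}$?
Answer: $-36$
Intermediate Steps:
$F{\left(J,n \right)} = 3$ ($F{\left(J,n \right)} = 19 - 16 = 3$)
$- 12 F{\left(43,36 \right)} = \left(-12\right) 3 = -36$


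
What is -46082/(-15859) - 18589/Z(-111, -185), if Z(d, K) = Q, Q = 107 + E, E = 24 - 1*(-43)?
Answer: -9889127/95154 ≈ -103.93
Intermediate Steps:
E = 67 (E = 24 + 43 = 67)
Q = 174 (Q = 107 + 67 = 174)
Z(d, K) = 174
-46082/(-15859) - 18589/Z(-111, -185) = -46082/(-15859) - 18589/174 = -46082*(-1/15859) - 18589*1/174 = 46082/15859 - 641/6 = -9889127/95154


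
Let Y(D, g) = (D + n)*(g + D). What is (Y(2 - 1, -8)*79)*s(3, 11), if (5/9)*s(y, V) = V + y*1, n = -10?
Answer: 627102/5 ≈ 1.2542e+5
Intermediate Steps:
s(y, V) = 9*V/5 + 9*y/5 (s(y, V) = 9*(V + y*1)/5 = 9*(V + y)/5 = 9*V/5 + 9*y/5)
Y(D, g) = (-10 + D)*(D + g) (Y(D, g) = (D - 10)*(g + D) = (-10 + D)*(D + g))
(Y(2 - 1, -8)*79)*s(3, 11) = (((2 - 1)² - 10*(2 - 1) - 10*(-8) + (2 - 1)*(-8))*79)*((9/5)*11 + (9/5)*3) = ((1² - 10*1 + 80 + 1*(-8))*79)*(99/5 + 27/5) = ((1 - 10 + 80 - 8)*79)*(126/5) = (63*79)*(126/5) = 4977*(126/5) = 627102/5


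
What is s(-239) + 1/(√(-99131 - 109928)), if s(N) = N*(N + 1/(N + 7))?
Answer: 13252311/232 - I*√209059/209059 ≈ 57122.0 - 0.0021871*I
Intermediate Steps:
s(N) = N*(N + 1/(7 + N))
s(-239) + 1/(√(-99131 - 109928)) = -239*(1 + (-239)² + 7*(-239))/(7 - 239) + 1/(√(-99131 - 109928)) = -239*(1 + 57121 - 1673)/(-232) + 1/(√(-209059)) = -239*(-1/232)*55449 + 1/(I*√209059) = 13252311/232 - I*√209059/209059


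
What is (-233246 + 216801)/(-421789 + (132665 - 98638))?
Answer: 16445/387762 ≈ 0.042410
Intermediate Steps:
(-233246 + 216801)/(-421789 + (132665 - 98638)) = -16445/(-421789 + 34027) = -16445/(-387762) = -16445*(-1/387762) = 16445/387762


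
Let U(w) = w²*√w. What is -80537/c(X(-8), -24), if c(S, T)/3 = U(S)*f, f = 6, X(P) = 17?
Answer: -80537*√17/88434 ≈ -3.7549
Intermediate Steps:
U(w) = w^(5/2)
c(S, T) = 18*S^(5/2) (c(S, T) = 3*(S^(5/2)*6) = 3*(6*S^(5/2)) = 18*S^(5/2))
-80537/c(X(-8), -24) = -80537*√17/88434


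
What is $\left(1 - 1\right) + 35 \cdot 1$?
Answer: $35$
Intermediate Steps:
$\left(1 - 1\right) + 35 \cdot 1 = \left(1 - 1\right) + 35 = 0 + 35 = 35$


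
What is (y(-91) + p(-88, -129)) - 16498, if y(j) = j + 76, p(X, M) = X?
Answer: -16601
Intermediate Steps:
y(j) = 76 + j
(y(-91) + p(-88, -129)) - 16498 = ((76 - 91) - 88) - 16498 = (-15 - 88) - 16498 = -103 - 16498 = -16601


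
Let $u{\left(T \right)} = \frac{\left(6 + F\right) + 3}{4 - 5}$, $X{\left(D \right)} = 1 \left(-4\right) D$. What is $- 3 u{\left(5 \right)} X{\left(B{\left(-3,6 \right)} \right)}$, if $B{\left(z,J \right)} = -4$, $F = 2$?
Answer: $528$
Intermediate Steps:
$X{\left(D \right)} = - 4 D$
$u{\left(T \right)} = -11$ ($u{\left(T \right)} = \frac{\left(6 + 2\right) + 3}{4 - 5} = \frac{8 + 3}{-1} = 11 \left(-1\right) = -11$)
$- 3 u{\left(5 \right)} X{\left(B{\left(-3,6 \right)} \right)} = \left(-3\right) \left(-11\right) \left(\left(-4\right) \left(-4\right)\right) = 33 \cdot 16 = 528$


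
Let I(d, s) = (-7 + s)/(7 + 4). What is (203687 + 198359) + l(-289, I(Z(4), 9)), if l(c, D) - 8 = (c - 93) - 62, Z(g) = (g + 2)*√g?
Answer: 401610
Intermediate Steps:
Z(g) = √g*(2 + g) (Z(g) = (2 + g)*√g = √g*(2 + g))
I(d, s) = -7/11 + s/11 (I(d, s) = (-7 + s)/11 = (-7 + s)*(1/11) = -7/11 + s/11)
l(c, D) = -147 + c (l(c, D) = 8 + ((c - 93) - 62) = 8 + ((-93 + c) - 62) = 8 + (-155 + c) = -147 + c)
(203687 + 198359) + l(-289, I(Z(4), 9)) = (203687 + 198359) + (-147 - 289) = 402046 - 436 = 401610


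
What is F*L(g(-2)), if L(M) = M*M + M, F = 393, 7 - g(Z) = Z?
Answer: 35370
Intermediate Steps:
g(Z) = 7 - Z
L(M) = M + M² (L(M) = M² + M = M + M²)
F*L(g(-2)) = 393*((7 - 1*(-2))*(1 + (7 - 1*(-2)))) = 393*((7 + 2)*(1 + (7 + 2))) = 393*(9*(1 + 9)) = 393*(9*10) = 393*90 = 35370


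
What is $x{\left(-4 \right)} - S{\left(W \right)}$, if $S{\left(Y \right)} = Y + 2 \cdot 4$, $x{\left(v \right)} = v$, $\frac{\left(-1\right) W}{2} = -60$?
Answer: $-132$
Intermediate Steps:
$W = 120$ ($W = \left(-2\right) \left(-60\right) = 120$)
$S{\left(Y \right)} = 8 + Y$ ($S{\left(Y \right)} = Y + 8 = 8 + Y$)
$x{\left(-4 \right)} - S{\left(W \right)} = -4 - \left(8 + 120\right) = -4 - 128 = -132$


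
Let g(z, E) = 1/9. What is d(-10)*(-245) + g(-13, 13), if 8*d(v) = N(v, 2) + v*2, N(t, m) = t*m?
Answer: 11026/9 ≈ 1225.1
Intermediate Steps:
g(z, E) = ⅑
N(t, m) = m*t
d(v) = v/2 (d(v) = (2*v + v*2)/8 = (2*v + 2*v)/8 = (4*v)/8 = v/2)
d(-10)*(-245) + g(-13, 13) = ((½)*(-10))*(-245) + ⅑ = -5*(-245) + ⅑ = 1225 + ⅑ = 11026/9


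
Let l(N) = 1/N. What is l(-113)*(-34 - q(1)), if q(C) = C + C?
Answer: 36/113 ≈ 0.31858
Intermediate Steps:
q(C) = 2*C
l(-113)*(-34 - q(1)) = (-34 - 2)/(-113) = -(-34 - 1*2)/113 = -(-34 - 2)/113 = -1/113*(-36) = 36/113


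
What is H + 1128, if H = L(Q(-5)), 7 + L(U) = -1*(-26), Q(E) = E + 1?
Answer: 1147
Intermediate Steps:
Q(E) = 1 + E
L(U) = 19 (L(U) = -7 - 1*(-26) = -7 + 26 = 19)
H = 19
H + 1128 = 19 + 1128 = 1147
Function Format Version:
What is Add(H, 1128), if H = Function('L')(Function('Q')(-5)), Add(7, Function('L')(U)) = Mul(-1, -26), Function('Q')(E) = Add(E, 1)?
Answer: 1147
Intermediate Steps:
Function('Q')(E) = Add(1, E)
Function('L')(U) = 19 (Function('L')(U) = Add(-7, Mul(-1, -26)) = Add(-7, 26) = 19)
H = 19
Add(H, 1128) = Add(19, 1128) = 1147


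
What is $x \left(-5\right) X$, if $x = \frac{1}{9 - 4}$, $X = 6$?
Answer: $-6$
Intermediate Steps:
$x = \frac{1}{5} \approx 0.2$
$x \left(-5\right) X = \frac{1}{5} \left(-5\right) 6 = \left(-1\right) 6 = -6$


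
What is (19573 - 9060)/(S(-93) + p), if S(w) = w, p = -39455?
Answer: -10513/39548 ≈ -0.26583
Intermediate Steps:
(19573 - 9060)/(S(-93) + p) = (19573 - 9060)/(-93 - 39455) = 10513/(-39548) = 10513*(-1/39548) = -10513/39548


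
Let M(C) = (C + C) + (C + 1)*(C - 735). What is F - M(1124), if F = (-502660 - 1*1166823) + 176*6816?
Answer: -909740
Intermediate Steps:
F = -469867 (F = (-502660 - 1166823) + 1199616 = -1669483 + 1199616 = -469867)
M(C) = 2*C + (1 + C)*(-735 + C)
F - M(1124) = -469867 - (-735 + 1124² - 732*1124) = -469867 - (-735 + 1263376 - 822768) = -469867 - 1*439873 = -469867 - 439873 = -909740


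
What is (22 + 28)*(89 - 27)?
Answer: 3100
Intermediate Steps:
(22 + 28)*(89 - 27) = 50*62 = 3100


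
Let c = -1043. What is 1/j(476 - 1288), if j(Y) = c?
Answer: -1/1043 ≈ -0.00095877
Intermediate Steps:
j(Y) = -1043
1/j(476 - 1288) = 1/(-1043) = -1/1043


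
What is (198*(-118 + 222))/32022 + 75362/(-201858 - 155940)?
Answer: 312077/721681 ≈ 0.43243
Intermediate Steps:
(198*(-118 + 222))/32022 + 75362/(-201858 - 155940) = (198*104)*(1/32022) + 75362/(-357798) = 20592*(1/32022) + 75362*(-1/357798) = 1144/1779 - 769/3651 = 312077/721681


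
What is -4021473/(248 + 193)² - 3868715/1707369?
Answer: -846503321828/36894536721 ≈ -22.944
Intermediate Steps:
-4021473/(248 + 193)² - 3868715/1707369 = -4021473/(441²) - 3868715*1/1707369 = -4021473/194481 - 3868715/1707369 = -4021473*1/194481 - 3868715/1707369 = -1340491/64827 - 3868715/1707369 = -846503321828/36894536721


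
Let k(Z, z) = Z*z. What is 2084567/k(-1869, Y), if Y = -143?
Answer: 2084567/267267 ≈ 7.7996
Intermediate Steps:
2084567/k(-1869, Y) = 2084567/((-1869*(-143))) = 2084567/267267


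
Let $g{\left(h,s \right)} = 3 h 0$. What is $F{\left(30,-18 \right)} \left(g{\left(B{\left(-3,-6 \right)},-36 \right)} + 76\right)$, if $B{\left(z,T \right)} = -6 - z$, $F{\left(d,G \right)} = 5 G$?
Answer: $-6840$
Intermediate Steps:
$g{\left(h,s \right)} = 0$
$F{\left(30,-18 \right)} \left(g{\left(B{\left(-3,-6 \right)},-36 \right)} + 76\right) = 5 \left(-18\right) \left(0 + 76\right) = \left(-90\right) 76 = -6840$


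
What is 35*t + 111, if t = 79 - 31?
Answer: 1791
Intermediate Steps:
t = 48
35*t + 111 = 35*48 + 111 = 1680 + 111 = 1791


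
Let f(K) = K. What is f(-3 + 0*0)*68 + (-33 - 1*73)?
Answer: -310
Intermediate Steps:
f(-3 + 0*0)*68 + (-33 - 1*73) = (-3 + 0*0)*68 + (-33 - 1*73) = (-3 + 0)*68 + (-33 - 73) = -3*68 - 106 = -204 - 106 = -310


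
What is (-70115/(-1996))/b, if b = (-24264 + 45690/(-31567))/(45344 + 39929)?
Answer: -188736453840965/1528910806488 ≈ -123.45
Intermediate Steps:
b = -765987378/2691812791 (b = (-24264 + 45690*(-1/31567))/85273 = (-24264 - 45690/31567)*(1/85273) = -765987378/31567*1/85273 = -765987378/2691812791 ≈ -0.28456)
(-70115/(-1996))/b = (-70115/(-1996))/(-765987378/2691812791) = -70115*(-1/1996)*(-2691812791/765987378) = (70115/1996)*(-2691812791/765987378) = -188736453840965/1528910806488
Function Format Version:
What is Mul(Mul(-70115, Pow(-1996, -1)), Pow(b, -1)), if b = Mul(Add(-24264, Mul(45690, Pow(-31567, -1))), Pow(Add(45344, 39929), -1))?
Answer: Rational(-188736453840965, 1528910806488) ≈ -123.45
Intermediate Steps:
b = Rational(-765987378, 2691812791) (b = Mul(Add(-24264, Mul(45690, Rational(-1, 31567))), Pow(85273, -1)) = Mul(Add(-24264, Rational(-45690, 31567)), Rational(1, 85273)) = Mul(Rational(-765987378, 31567), Rational(1, 85273)) = Rational(-765987378, 2691812791) ≈ -0.28456)
Mul(Mul(-70115, Pow(-1996, -1)), Pow(b, -1)) = Mul(Mul(-70115, Pow(-1996, -1)), Pow(Rational(-765987378, 2691812791), -1)) = Mul(Mul(-70115, Rational(-1, 1996)), Rational(-2691812791, 765987378)) = Mul(Rational(70115, 1996), Rational(-2691812791, 765987378)) = Rational(-188736453840965, 1528910806488)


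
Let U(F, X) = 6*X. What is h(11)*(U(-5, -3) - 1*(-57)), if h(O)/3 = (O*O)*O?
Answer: 155727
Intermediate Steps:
h(O) = 3*O**3 (h(O) = 3*((O*O)*O) = 3*(O**2*O) = 3*O**3)
h(11)*(U(-5, -3) - 1*(-57)) = (3*11**3)*(6*(-3) - 1*(-57)) = (3*1331)*(-18 + 57) = 3993*39 = 155727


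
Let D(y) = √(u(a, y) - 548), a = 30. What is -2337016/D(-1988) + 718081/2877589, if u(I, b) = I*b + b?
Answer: 55237/221353 + 292127*I*√3886/1943 ≈ 0.24954 + 9372.4*I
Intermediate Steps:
u(I, b) = b + I*b
D(y) = √(-548 + 31*y) (D(y) = √(y*(1 + 30) - 548) = √(y*31 - 548) = √(31*y - 548) = √(-548 + 31*y))
-2337016/D(-1988) + 718081/2877589 = -2337016/√(-548 + 31*(-1988)) + 718081/2877589 = -2337016/√(-548 - 61628) + 718081*(1/2877589) = -2337016*(-I*√3886/15544) + 55237/221353 = -(-292127)*I*√3886/1943 + 55237/221353 = 292127*I*√3886/1943 + 55237/221353 = 55237/221353 + 292127*I*√3886/1943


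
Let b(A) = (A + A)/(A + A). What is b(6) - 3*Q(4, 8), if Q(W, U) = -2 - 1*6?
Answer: 25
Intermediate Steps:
Q(W, U) = -8 (Q(W, U) = -2 - 6 = -8)
b(A) = 1 (b(A) = (2*A)/((2*A)) = (2*A)*(1/(2*A)) = 1)
b(6) - 3*Q(4, 8) = 1 - 3*(-8) = 1 + 24 = 25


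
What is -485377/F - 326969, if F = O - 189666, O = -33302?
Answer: -72903138615/222968 ≈ -3.2697e+5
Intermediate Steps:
F = -222968 (F = -33302 - 189666 = -222968)
-485377/F - 326969 = -485377/(-222968) - 326969 = -485377*(-1/222968) - 326969 = 485377/222968 - 326969 = -72903138615/222968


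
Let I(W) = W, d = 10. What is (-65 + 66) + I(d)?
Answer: 11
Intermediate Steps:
(-65 + 66) + I(d) = (-65 + 66) + 10 = 1 + 10 = 11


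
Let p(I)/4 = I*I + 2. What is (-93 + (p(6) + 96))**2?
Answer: 24025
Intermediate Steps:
p(I) = 8 + 4*I**2 (p(I) = 4*(I*I + 2) = 4*(I**2 + 2) = 4*(2 + I**2) = 8 + 4*I**2)
(-93 + (p(6) + 96))**2 = (-93 + ((8 + 4*6**2) + 96))**2 = (-93 + ((8 + 4*36) + 96))**2 = (-93 + ((8 + 144) + 96))**2 = (-93 + (152 + 96))**2 = (-93 + 248)**2 = 155**2 = 24025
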